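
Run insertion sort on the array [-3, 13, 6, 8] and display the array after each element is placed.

First element -3 is already 'sorted'
Insert 13: shifted 0 elements -> [-3, 13, 6, 8]
Insert 6: shifted 1 elements -> [-3, 6, 13, 8]
Insert 8: shifted 1 elements -> [-3, 6, 8, 13]


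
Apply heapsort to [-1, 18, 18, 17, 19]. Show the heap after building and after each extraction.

Build heap: [19, 18, 18, 17, -1]
Extract 19: [18, 17, 18, -1, 19]
Extract 18: [18, 17, -1, 18, 19]
Extract 18: [17, -1, 18, 18, 19]
Extract 17: [-1, 17, 18, 18, 19]


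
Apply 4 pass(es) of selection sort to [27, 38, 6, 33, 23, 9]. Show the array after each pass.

Pass 1: Select minimum 6 at index 2, swap -> [6, 38, 27, 33, 23, 9]
Pass 2: Select minimum 9 at index 5, swap -> [6, 9, 27, 33, 23, 38]
Pass 3: Select minimum 23 at index 4, swap -> [6, 9, 23, 33, 27, 38]
Pass 4: Select minimum 27 at index 4, swap -> [6, 9, 23, 27, 33, 38]


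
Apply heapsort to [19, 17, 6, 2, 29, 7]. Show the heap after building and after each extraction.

Build heap: [29, 19, 7, 2, 17, 6]
Extract 29: [19, 17, 7, 2, 6, 29]
Extract 19: [17, 6, 7, 2, 19, 29]
Extract 17: [7, 6, 2, 17, 19, 29]
Extract 7: [6, 2, 7, 17, 19, 29]
Extract 6: [2, 6, 7, 17, 19, 29]


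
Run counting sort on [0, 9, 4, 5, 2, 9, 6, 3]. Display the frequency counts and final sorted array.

Count array: [1, 0, 1, 1, 1, 1, 1, 0, 0, 2]
(count[i] = number of elements equal to i)
Cumulative count: [1, 1, 2, 3, 4, 5, 6, 6, 6, 8]
Sorted: [0, 2, 3, 4, 5, 6, 9, 9]


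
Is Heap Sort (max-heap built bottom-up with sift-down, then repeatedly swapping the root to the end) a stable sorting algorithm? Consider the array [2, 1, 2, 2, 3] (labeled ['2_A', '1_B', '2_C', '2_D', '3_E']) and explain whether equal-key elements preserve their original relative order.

Trace Heap Sort on the labeled array (the key is the number; the letter only tracks identity):
  Build max-heap: [3_E, 2_A, 2_C, 2_D, 1_B]
  Swap root 3_E to index 4, re-heapify first 4 -> [2_A, 2_D, 2_C, 1_B, 3_E]
  Swap root 2_A to index 3, re-heapify first 3 -> [2_D, 1_B, 2_C, 2_A, 3_E]
  Swap root 2_D to index 2, re-heapify first 2 -> [2_C, 1_B, 2_D, 2_A, 3_E]
  Swap root 2_C to index 1, re-heapify first 1 -> [1_B, 2_C, 2_D, 2_A, 3_E]
Final order: [1_B, 2_C, 2_D, 2_A, 3_E]
Equal keys:
  value 2: originally 2_A, 2_C, 2_D; after sorting 2_C, 2_D, 2_A -> order changed
Equal keys were reordered, so Heap Sort is not stable: heap construction and root-to-end swaps move elements without regard to the original order of equal keys. (One such input is enough; an unstable sort may happen to preserve order on other inputs, but it gives no guarantee.)
Answer: Not stable


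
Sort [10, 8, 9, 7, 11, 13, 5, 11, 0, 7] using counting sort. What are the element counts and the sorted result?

Count array: [1, 0, 0, 0, 0, 1, 0, 2, 1, 1, 1, 2, 0, 1]
(count[i] = number of elements equal to i)
Cumulative count: [1, 1, 1, 1, 1, 2, 2, 4, 5, 6, 7, 9, 9, 10]
Sorted: [0, 5, 7, 7, 8, 9, 10, 11, 11, 13]


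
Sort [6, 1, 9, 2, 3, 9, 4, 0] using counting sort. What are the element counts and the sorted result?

Count array: [1, 1, 1, 1, 1, 0, 1, 0, 0, 2]
(count[i] = number of elements equal to i)
Cumulative count: [1, 2, 3, 4, 5, 5, 6, 6, 6, 8]
Sorted: [0, 1, 2, 3, 4, 6, 9, 9]


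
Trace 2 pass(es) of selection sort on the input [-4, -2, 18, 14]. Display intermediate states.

Pass 1: Select minimum -4 at index 0, swap -> [-4, -2, 18, 14]
Pass 2: Select minimum -2 at index 1, swap -> [-4, -2, 18, 14]


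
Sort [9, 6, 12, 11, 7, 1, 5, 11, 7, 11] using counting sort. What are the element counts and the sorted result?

Count array: [0, 1, 0, 0, 0, 1, 1, 2, 0, 1, 0, 3, 1]
(count[i] = number of elements equal to i)
Cumulative count: [0, 1, 1, 1, 1, 2, 3, 5, 5, 6, 6, 9, 10]
Sorted: [1, 5, 6, 7, 7, 9, 11, 11, 11, 12]


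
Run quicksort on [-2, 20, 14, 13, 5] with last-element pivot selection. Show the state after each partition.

Partition 1: pivot=5 at index 1 -> [-2, 5, 14, 13, 20]
Partition 2: pivot=20 at index 4 -> [-2, 5, 14, 13, 20]
Partition 3: pivot=13 at index 2 -> [-2, 5, 13, 14, 20]


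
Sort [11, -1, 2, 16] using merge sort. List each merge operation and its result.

Divide and conquer:
  Merge [11] + [-1] -> [-1, 11]
  Merge [2] + [16] -> [2, 16]
  Merge [-1, 11] + [2, 16] -> [-1, 2, 11, 16]


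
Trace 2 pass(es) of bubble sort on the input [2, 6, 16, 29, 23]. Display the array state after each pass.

After pass 1: [2, 6, 16, 23, 29] (1 swaps)
After pass 2: [2, 6, 16, 23, 29] (0 swaps)
Total swaps: 1


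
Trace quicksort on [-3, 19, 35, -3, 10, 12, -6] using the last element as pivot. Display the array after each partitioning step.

Partition 1: pivot=-6 at index 0 -> [-6, 19, 35, -3, 10, 12, -3]
Partition 2: pivot=-3 at index 2 -> [-6, -3, -3, 19, 10, 12, 35]
Partition 3: pivot=35 at index 6 -> [-6, -3, -3, 19, 10, 12, 35]
Partition 4: pivot=12 at index 4 -> [-6, -3, -3, 10, 12, 19, 35]


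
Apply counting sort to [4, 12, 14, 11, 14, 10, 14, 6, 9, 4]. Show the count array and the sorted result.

Count array: [0, 0, 0, 0, 2, 0, 1, 0, 0, 1, 1, 1, 1, 0, 3]
(count[i] = number of elements equal to i)
Cumulative count: [0, 0, 0, 0, 2, 2, 3, 3, 3, 4, 5, 6, 7, 7, 10]
Sorted: [4, 4, 6, 9, 10, 11, 12, 14, 14, 14]


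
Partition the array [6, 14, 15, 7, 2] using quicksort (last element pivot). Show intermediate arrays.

Partition 1: pivot=2 at index 0 -> [2, 14, 15, 7, 6]
Partition 2: pivot=6 at index 1 -> [2, 6, 15, 7, 14]
Partition 3: pivot=14 at index 3 -> [2, 6, 7, 14, 15]


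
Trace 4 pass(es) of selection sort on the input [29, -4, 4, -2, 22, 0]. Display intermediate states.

Pass 1: Select minimum -4 at index 1, swap -> [-4, 29, 4, -2, 22, 0]
Pass 2: Select minimum -2 at index 3, swap -> [-4, -2, 4, 29, 22, 0]
Pass 3: Select minimum 0 at index 5, swap -> [-4, -2, 0, 29, 22, 4]
Pass 4: Select minimum 4 at index 5, swap -> [-4, -2, 0, 4, 22, 29]


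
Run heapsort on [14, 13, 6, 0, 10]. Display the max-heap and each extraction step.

Build heap: [14, 13, 6, 0, 10]
Extract 14: [13, 10, 6, 0, 14]
Extract 13: [10, 0, 6, 13, 14]
Extract 10: [6, 0, 10, 13, 14]
Extract 6: [0, 6, 10, 13, 14]


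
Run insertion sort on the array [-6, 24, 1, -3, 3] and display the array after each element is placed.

First element -6 is already 'sorted'
Insert 24: shifted 0 elements -> [-6, 24, 1, -3, 3]
Insert 1: shifted 1 elements -> [-6, 1, 24, -3, 3]
Insert -3: shifted 2 elements -> [-6, -3, 1, 24, 3]
Insert 3: shifted 1 elements -> [-6, -3, 1, 3, 24]


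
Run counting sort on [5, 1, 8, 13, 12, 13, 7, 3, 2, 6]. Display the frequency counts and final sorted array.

Count array: [0, 1, 1, 1, 0, 1, 1, 1, 1, 0, 0, 0, 1, 2]
(count[i] = number of elements equal to i)
Cumulative count: [0, 1, 2, 3, 3, 4, 5, 6, 7, 7, 7, 7, 8, 10]
Sorted: [1, 2, 3, 5, 6, 7, 8, 12, 13, 13]


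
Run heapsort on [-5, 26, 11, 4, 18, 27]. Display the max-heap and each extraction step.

Build heap: [27, 26, 11, 4, 18, -5]
Extract 27: [26, 18, 11, 4, -5, 27]
Extract 26: [18, 4, 11, -5, 26, 27]
Extract 18: [11, 4, -5, 18, 26, 27]
Extract 11: [4, -5, 11, 18, 26, 27]
Extract 4: [-5, 4, 11, 18, 26, 27]


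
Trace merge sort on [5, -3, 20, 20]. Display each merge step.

Divide and conquer:
  Merge [5] + [-3] -> [-3, 5]
  Merge [20] + [20] -> [20, 20]
  Merge [-3, 5] + [20, 20] -> [-3, 5, 20, 20]


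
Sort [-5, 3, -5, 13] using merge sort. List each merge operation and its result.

Divide and conquer:
  Merge [-5] + [3] -> [-5, 3]
  Merge [-5] + [13] -> [-5, 13]
  Merge [-5, 3] + [-5, 13] -> [-5, -5, 3, 13]


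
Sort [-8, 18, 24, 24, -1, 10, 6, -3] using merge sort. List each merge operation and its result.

Divide and conquer:
  Merge [-8] + [18] -> [-8, 18]
  Merge [24] + [24] -> [24, 24]
  Merge [-8, 18] + [24, 24] -> [-8, 18, 24, 24]
  Merge [-1] + [10] -> [-1, 10]
  Merge [6] + [-3] -> [-3, 6]
  Merge [-1, 10] + [-3, 6] -> [-3, -1, 6, 10]
  Merge [-8, 18, 24, 24] + [-3, -1, 6, 10] -> [-8, -3, -1, 6, 10, 18, 24, 24]


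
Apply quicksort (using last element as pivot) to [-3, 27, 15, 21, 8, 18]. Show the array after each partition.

Partition 1: pivot=18 at index 3 -> [-3, 15, 8, 18, 27, 21]
Partition 2: pivot=8 at index 1 -> [-3, 8, 15, 18, 27, 21]
Partition 3: pivot=21 at index 4 -> [-3, 8, 15, 18, 21, 27]


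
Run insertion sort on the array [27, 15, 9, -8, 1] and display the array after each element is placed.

First element 27 is already 'sorted'
Insert 15: shifted 1 elements -> [15, 27, 9, -8, 1]
Insert 9: shifted 2 elements -> [9, 15, 27, -8, 1]
Insert -8: shifted 3 elements -> [-8, 9, 15, 27, 1]
Insert 1: shifted 3 elements -> [-8, 1, 9, 15, 27]


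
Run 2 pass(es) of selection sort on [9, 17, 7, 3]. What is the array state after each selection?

Pass 1: Select minimum 3 at index 3, swap -> [3, 17, 7, 9]
Pass 2: Select minimum 7 at index 2, swap -> [3, 7, 17, 9]


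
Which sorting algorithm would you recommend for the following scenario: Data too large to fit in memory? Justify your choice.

Best choice: External merge sort
Reason: Minimizes disk I/O by sequential reads/writes


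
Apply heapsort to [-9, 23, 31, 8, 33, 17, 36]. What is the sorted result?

Build heap: [36, 33, 31, 8, 23, 17, -9]
Extract 36: [33, 23, 31, 8, -9, 17, 36]
Extract 33: [31, 23, 17, 8, -9, 33, 36]
Extract 31: [23, 8, 17, -9, 31, 33, 36]
Extract 23: [17, 8, -9, 23, 31, 33, 36]
Extract 17: [8, -9, 17, 23, 31, 33, 36]
Extract 8: [-9, 8, 17, 23, 31, 33, 36]


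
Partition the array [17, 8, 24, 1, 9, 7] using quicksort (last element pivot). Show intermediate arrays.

Partition 1: pivot=7 at index 1 -> [1, 7, 24, 17, 9, 8]
Partition 2: pivot=8 at index 2 -> [1, 7, 8, 17, 9, 24]
Partition 3: pivot=24 at index 5 -> [1, 7, 8, 17, 9, 24]
Partition 4: pivot=9 at index 3 -> [1, 7, 8, 9, 17, 24]


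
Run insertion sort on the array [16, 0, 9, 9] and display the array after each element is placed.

First element 16 is already 'sorted'
Insert 0: shifted 1 elements -> [0, 16, 9, 9]
Insert 9: shifted 1 elements -> [0, 9, 16, 9]
Insert 9: shifted 1 elements -> [0, 9, 9, 16]


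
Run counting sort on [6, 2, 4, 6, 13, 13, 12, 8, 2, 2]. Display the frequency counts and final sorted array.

Count array: [0, 0, 3, 0, 1, 0, 2, 0, 1, 0, 0, 0, 1, 2]
(count[i] = number of elements equal to i)
Cumulative count: [0, 0, 3, 3, 4, 4, 6, 6, 7, 7, 7, 7, 8, 10]
Sorted: [2, 2, 2, 4, 6, 6, 8, 12, 13, 13]


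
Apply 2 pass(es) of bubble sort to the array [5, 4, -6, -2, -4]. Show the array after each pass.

After pass 1: [4, -6, -2, -4, 5] (4 swaps)
After pass 2: [-6, -2, -4, 4, 5] (3 swaps)
Total swaps: 7


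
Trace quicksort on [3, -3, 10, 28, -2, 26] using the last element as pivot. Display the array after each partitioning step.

Partition 1: pivot=26 at index 4 -> [3, -3, 10, -2, 26, 28]
Partition 2: pivot=-2 at index 1 -> [-3, -2, 10, 3, 26, 28]
Partition 3: pivot=3 at index 2 -> [-3, -2, 3, 10, 26, 28]


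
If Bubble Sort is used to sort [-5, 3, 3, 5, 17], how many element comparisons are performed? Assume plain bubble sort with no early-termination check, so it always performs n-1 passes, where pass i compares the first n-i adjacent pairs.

Pass 1: compare adjacent pairs (0,1)..(3,4) = 4 comparison(s), 0 swap(s) -> [-5, 3, 3, 5, 17]
Pass 2: compare adjacent pairs (0,1)..(2,3) = 3 comparison(s), 0 swap(s) -> [-5, 3, 3, 5, 17]
Pass 3: compare adjacent pairs (0,1)..(1,2) = 2 comparison(s), 0 swap(s) -> [-5, 3, 3, 5, 17]
Pass 4: compare adjacent pairs (0,1)..(0,1) = 1 comparison(s), 0 swap(s) -> [-5, 3, 3, 5, 17]
Total comparisons: 4 + 3 + 2 + 1 = 10


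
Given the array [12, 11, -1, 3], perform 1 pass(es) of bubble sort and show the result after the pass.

After pass 1: [11, -1, 3, 12] (3 swaps)
Total swaps: 3


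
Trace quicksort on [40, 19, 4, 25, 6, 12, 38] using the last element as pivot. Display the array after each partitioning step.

Partition 1: pivot=38 at index 5 -> [19, 4, 25, 6, 12, 38, 40]
Partition 2: pivot=12 at index 2 -> [4, 6, 12, 19, 25, 38, 40]
Partition 3: pivot=6 at index 1 -> [4, 6, 12, 19, 25, 38, 40]
Partition 4: pivot=25 at index 4 -> [4, 6, 12, 19, 25, 38, 40]


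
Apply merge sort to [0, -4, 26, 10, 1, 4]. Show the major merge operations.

Divide and conquer:
  Merge [-4] + [26] -> [-4, 26]
  Merge [0] + [-4, 26] -> [-4, 0, 26]
  Merge [1] + [4] -> [1, 4]
  Merge [10] + [1, 4] -> [1, 4, 10]
  Merge [-4, 0, 26] + [1, 4, 10] -> [-4, 0, 1, 4, 10, 26]


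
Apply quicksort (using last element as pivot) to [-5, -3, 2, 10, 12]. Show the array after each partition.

Partition 1: pivot=12 at index 4 -> [-5, -3, 2, 10, 12]
Partition 2: pivot=10 at index 3 -> [-5, -3, 2, 10, 12]
Partition 3: pivot=2 at index 2 -> [-5, -3, 2, 10, 12]
Partition 4: pivot=-3 at index 1 -> [-5, -3, 2, 10, 12]


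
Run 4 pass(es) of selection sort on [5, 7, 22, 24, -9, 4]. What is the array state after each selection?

Pass 1: Select minimum -9 at index 4, swap -> [-9, 7, 22, 24, 5, 4]
Pass 2: Select minimum 4 at index 5, swap -> [-9, 4, 22, 24, 5, 7]
Pass 3: Select minimum 5 at index 4, swap -> [-9, 4, 5, 24, 22, 7]
Pass 4: Select minimum 7 at index 5, swap -> [-9, 4, 5, 7, 22, 24]


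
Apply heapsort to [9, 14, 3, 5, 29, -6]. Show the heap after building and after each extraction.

Build heap: [29, 14, 3, 5, 9, -6]
Extract 29: [14, 9, 3, 5, -6, 29]
Extract 14: [9, 5, 3, -6, 14, 29]
Extract 9: [5, -6, 3, 9, 14, 29]
Extract 5: [3, -6, 5, 9, 14, 29]
Extract 3: [-6, 3, 5, 9, 14, 29]


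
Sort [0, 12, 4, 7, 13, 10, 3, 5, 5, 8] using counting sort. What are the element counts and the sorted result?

Count array: [1, 0, 0, 1, 1, 2, 0, 1, 1, 0, 1, 0, 1, 1]
(count[i] = number of elements equal to i)
Cumulative count: [1, 1, 1, 2, 3, 5, 5, 6, 7, 7, 8, 8, 9, 10]
Sorted: [0, 3, 4, 5, 5, 7, 8, 10, 12, 13]


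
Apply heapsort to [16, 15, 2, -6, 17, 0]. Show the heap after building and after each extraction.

Build heap: [17, 16, 2, -6, 15, 0]
Extract 17: [16, 15, 2, -6, 0, 17]
Extract 16: [15, 0, 2, -6, 16, 17]
Extract 15: [2, 0, -6, 15, 16, 17]
Extract 2: [0, -6, 2, 15, 16, 17]
Extract 0: [-6, 0, 2, 15, 16, 17]


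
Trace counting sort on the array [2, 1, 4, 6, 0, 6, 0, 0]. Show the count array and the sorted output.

Count array: [3, 1, 1, 0, 1, 0, 2]
(count[i] = number of elements equal to i)
Cumulative count: [3, 4, 5, 5, 6, 6, 8]
Sorted: [0, 0, 0, 1, 2, 4, 6, 6]


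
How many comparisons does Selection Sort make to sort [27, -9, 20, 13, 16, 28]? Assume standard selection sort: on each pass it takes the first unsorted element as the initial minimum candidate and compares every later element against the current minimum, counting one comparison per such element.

Pass 1: scan indices 1..5 for the minimum = 5 comparison(s); min is -9, place at index 0 -> [-9, 27, 20, 13, 16, 28]
Pass 2: scan indices 2..5 for the minimum = 4 comparison(s); min is 13, place at index 1 -> [-9, 13, 20, 27, 16, 28]
Pass 3: scan indices 3..5 for the minimum = 3 comparison(s); min is 16, place at index 2 -> [-9, 13, 16, 27, 20, 28]
Pass 4: scan indices 4..5 for the minimum = 2 comparison(s); min is 20, place at index 3 -> [-9, 13, 16, 20, 27, 28]
Pass 5: scan indices 5..5 for the minimum = 1 comparison(s); min is 27, place at index 4 -> [-9, 13, 16, 20, 27, 28]
Selection sort always scans the whole unsorted suffix, so the count is (n-1) + (n-2) + ... + 1 = n(n-1)/2 = 6*5/2 = 15 regardless of the input order.
Total comparisons: 5 + 4 + 3 + 2 + 1 = 15


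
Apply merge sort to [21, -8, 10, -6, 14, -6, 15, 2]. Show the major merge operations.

Divide and conquer:
  Merge [21] + [-8] -> [-8, 21]
  Merge [10] + [-6] -> [-6, 10]
  Merge [-8, 21] + [-6, 10] -> [-8, -6, 10, 21]
  Merge [14] + [-6] -> [-6, 14]
  Merge [15] + [2] -> [2, 15]
  Merge [-6, 14] + [2, 15] -> [-6, 2, 14, 15]
  Merge [-8, -6, 10, 21] + [-6, 2, 14, 15] -> [-8, -6, -6, 2, 10, 14, 15, 21]


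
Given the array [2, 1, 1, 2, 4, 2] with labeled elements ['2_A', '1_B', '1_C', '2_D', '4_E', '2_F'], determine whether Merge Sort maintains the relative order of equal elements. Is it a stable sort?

Trace Merge Sort on the labeled array (the key is the number; the letter only tracks identity):
  Merge [1_B] + [1_C] -> [1_B, 1_C]
  Merge [2_A] + [1_B, 1_C] -> [1_B, 1_C, 2_A]
  Merge [4_E] + [2_F] -> [2_F, 4_E]
  Merge [2_D] + [2_F, 4_E] -> [2_D, 2_F, 4_E]
  Merge [1_B, 1_C, 2_A] + [2_D, 2_F, 4_E] -> [1_B, 1_C, 2_A, 2_D, 2_F, 4_E]
Final order: [1_B, 1_C, 2_A, 2_D, 2_F, 4_E]
Equal keys:
  value 1: originally 1_B, 1_C; after sorting 1_B, 1_C -> order preserved
  value 2: originally 2_A, 2_D, 2_F; after sorting 2_A, 2_D, 2_F -> order preserved
All equal keys kept their original relative order. Merge Sort is stable: when the heads of the two halves are equal the merge takes from the left half first.
Answer: Stable


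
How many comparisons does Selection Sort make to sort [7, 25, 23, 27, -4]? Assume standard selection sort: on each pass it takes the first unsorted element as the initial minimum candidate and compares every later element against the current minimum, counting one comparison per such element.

Pass 1: scan indices 1..4 for the minimum = 4 comparison(s); min is -4, place at index 0 -> [-4, 25, 23, 27, 7]
Pass 2: scan indices 2..4 for the minimum = 3 comparison(s); min is 7, place at index 1 -> [-4, 7, 23, 27, 25]
Pass 3: scan indices 3..4 for the minimum = 2 comparison(s); min is 23, place at index 2 -> [-4, 7, 23, 27, 25]
Pass 4: scan indices 4..4 for the minimum = 1 comparison(s); min is 25, place at index 3 -> [-4, 7, 23, 25, 27]
Selection sort always scans the whole unsorted suffix, so the count is (n-1) + (n-2) + ... + 1 = n(n-1)/2 = 5*4/2 = 10 regardless of the input order.
Total comparisons: 4 + 3 + 2 + 1 = 10


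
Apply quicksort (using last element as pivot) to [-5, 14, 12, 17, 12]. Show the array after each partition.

Partition 1: pivot=12 at index 2 -> [-5, 12, 12, 17, 14]
Partition 2: pivot=12 at index 1 -> [-5, 12, 12, 17, 14]
Partition 3: pivot=14 at index 3 -> [-5, 12, 12, 14, 17]


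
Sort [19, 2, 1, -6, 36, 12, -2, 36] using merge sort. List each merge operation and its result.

Divide and conquer:
  Merge [19] + [2] -> [2, 19]
  Merge [1] + [-6] -> [-6, 1]
  Merge [2, 19] + [-6, 1] -> [-6, 1, 2, 19]
  Merge [36] + [12] -> [12, 36]
  Merge [-2] + [36] -> [-2, 36]
  Merge [12, 36] + [-2, 36] -> [-2, 12, 36, 36]
  Merge [-6, 1, 2, 19] + [-2, 12, 36, 36] -> [-6, -2, 1, 2, 12, 19, 36, 36]


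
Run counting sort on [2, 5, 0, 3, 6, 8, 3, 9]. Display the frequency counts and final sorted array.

Count array: [1, 0, 1, 2, 0, 1, 1, 0, 1, 1]
(count[i] = number of elements equal to i)
Cumulative count: [1, 1, 2, 4, 4, 5, 6, 6, 7, 8]
Sorted: [0, 2, 3, 3, 5, 6, 8, 9]


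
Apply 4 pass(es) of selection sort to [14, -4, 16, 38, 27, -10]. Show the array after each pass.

Pass 1: Select minimum -10 at index 5, swap -> [-10, -4, 16, 38, 27, 14]
Pass 2: Select minimum -4 at index 1, swap -> [-10, -4, 16, 38, 27, 14]
Pass 3: Select minimum 14 at index 5, swap -> [-10, -4, 14, 38, 27, 16]
Pass 4: Select minimum 16 at index 5, swap -> [-10, -4, 14, 16, 27, 38]


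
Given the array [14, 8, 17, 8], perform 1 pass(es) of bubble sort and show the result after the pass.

After pass 1: [8, 14, 8, 17] (2 swaps)
Total swaps: 2


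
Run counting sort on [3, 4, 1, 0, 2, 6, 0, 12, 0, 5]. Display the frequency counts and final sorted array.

Count array: [3, 1, 1, 1, 1, 1, 1, 0, 0, 0, 0, 0, 1]
(count[i] = number of elements equal to i)
Cumulative count: [3, 4, 5, 6, 7, 8, 9, 9, 9, 9, 9, 9, 10]
Sorted: [0, 0, 0, 1, 2, 3, 4, 5, 6, 12]


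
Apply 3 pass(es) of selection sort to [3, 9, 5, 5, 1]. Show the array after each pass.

Pass 1: Select minimum 1 at index 4, swap -> [1, 9, 5, 5, 3]
Pass 2: Select minimum 3 at index 4, swap -> [1, 3, 5, 5, 9]
Pass 3: Select minimum 5 at index 2, swap -> [1, 3, 5, 5, 9]


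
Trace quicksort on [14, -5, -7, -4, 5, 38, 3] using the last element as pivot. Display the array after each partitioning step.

Partition 1: pivot=3 at index 3 -> [-5, -7, -4, 3, 5, 38, 14]
Partition 2: pivot=-4 at index 2 -> [-5, -7, -4, 3, 5, 38, 14]
Partition 3: pivot=-7 at index 0 -> [-7, -5, -4, 3, 5, 38, 14]
Partition 4: pivot=14 at index 5 -> [-7, -5, -4, 3, 5, 14, 38]


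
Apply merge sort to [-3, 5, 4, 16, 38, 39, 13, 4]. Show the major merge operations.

Divide and conquer:
  Merge [-3] + [5] -> [-3, 5]
  Merge [4] + [16] -> [4, 16]
  Merge [-3, 5] + [4, 16] -> [-3, 4, 5, 16]
  Merge [38] + [39] -> [38, 39]
  Merge [13] + [4] -> [4, 13]
  Merge [38, 39] + [4, 13] -> [4, 13, 38, 39]
  Merge [-3, 4, 5, 16] + [4, 13, 38, 39] -> [-3, 4, 4, 5, 13, 16, 38, 39]


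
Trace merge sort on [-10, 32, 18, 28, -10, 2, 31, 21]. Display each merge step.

Divide and conquer:
  Merge [-10] + [32] -> [-10, 32]
  Merge [18] + [28] -> [18, 28]
  Merge [-10, 32] + [18, 28] -> [-10, 18, 28, 32]
  Merge [-10] + [2] -> [-10, 2]
  Merge [31] + [21] -> [21, 31]
  Merge [-10, 2] + [21, 31] -> [-10, 2, 21, 31]
  Merge [-10, 18, 28, 32] + [-10, 2, 21, 31] -> [-10, -10, 2, 18, 21, 28, 31, 32]


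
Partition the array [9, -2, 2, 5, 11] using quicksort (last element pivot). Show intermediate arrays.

Partition 1: pivot=11 at index 4 -> [9, -2, 2, 5, 11]
Partition 2: pivot=5 at index 2 -> [-2, 2, 5, 9, 11]
Partition 3: pivot=2 at index 1 -> [-2, 2, 5, 9, 11]


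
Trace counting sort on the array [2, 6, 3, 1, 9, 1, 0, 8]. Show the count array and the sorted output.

Count array: [1, 2, 1, 1, 0, 0, 1, 0, 1, 1]
(count[i] = number of elements equal to i)
Cumulative count: [1, 3, 4, 5, 5, 5, 6, 6, 7, 8]
Sorted: [0, 1, 1, 2, 3, 6, 8, 9]


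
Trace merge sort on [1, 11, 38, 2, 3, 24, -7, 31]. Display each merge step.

Divide and conquer:
  Merge [1] + [11] -> [1, 11]
  Merge [38] + [2] -> [2, 38]
  Merge [1, 11] + [2, 38] -> [1, 2, 11, 38]
  Merge [3] + [24] -> [3, 24]
  Merge [-7] + [31] -> [-7, 31]
  Merge [3, 24] + [-7, 31] -> [-7, 3, 24, 31]
  Merge [1, 2, 11, 38] + [-7, 3, 24, 31] -> [-7, 1, 2, 3, 11, 24, 31, 38]


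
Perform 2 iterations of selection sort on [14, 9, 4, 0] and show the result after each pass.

Pass 1: Select minimum 0 at index 3, swap -> [0, 9, 4, 14]
Pass 2: Select minimum 4 at index 2, swap -> [0, 4, 9, 14]


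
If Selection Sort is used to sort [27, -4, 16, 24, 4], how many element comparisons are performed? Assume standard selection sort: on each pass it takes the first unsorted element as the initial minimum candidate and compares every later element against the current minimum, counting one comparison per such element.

Pass 1: scan indices 1..4 for the minimum = 4 comparison(s); min is -4, place at index 0 -> [-4, 27, 16, 24, 4]
Pass 2: scan indices 2..4 for the minimum = 3 comparison(s); min is 4, place at index 1 -> [-4, 4, 16, 24, 27]
Pass 3: scan indices 3..4 for the minimum = 2 comparison(s); min is 16, place at index 2 -> [-4, 4, 16, 24, 27]
Pass 4: scan indices 4..4 for the minimum = 1 comparison(s); min is 24, place at index 3 -> [-4, 4, 16, 24, 27]
Selection sort always scans the whole unsorted suffix, so the count is (n-1) + (n-2) + ... + 1 = n(n-1)/2 = 5*4/2 = 10 regardless of the input order.
Total comparisons: 4 + 3 + 2 + 1 = 10


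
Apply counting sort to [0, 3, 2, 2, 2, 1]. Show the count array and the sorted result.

Count array: [1, 1, 3, 1]
(count[i] = number of elements equal to i)
Cumulative count: [1, 2, 5, 6]
Sorted: [0, 1, 2, 2, 2, 3]


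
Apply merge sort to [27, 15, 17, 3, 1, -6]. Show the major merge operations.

Divide and conquer:
  Merge [15] + [17] -> [15, 17]
  Merge [27] + [15, 17] -> [15, 17, 27]
  Merge [1] + [-6] -> [-6, 1]
  Merge [3] + [-6, 1] -> [-6, 1, 3]
  Merge [15, 17, 27] + [-6, 1, 3] -> [-6, 1, 3, 15, 17, 27]


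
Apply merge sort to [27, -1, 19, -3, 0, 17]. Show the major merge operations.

Divide and conquer:
  Merge [-1] + [19] -> [-1, 19]
  Merge [27] + [-1, 19] -> [-1, 19, 27]
  Merge [0] + [17] -> [0, 17]
  Merge [-3] + [0, 17] -> [-3, 0, 17]
  Merge [-1, 19, 27] + [-3, 0, 17] -> [-3, -1, 0, 17, 19, 27]


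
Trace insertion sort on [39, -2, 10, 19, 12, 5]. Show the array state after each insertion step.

First element 39 is already 'sorted'
Insert -2: shifted 1 elements -> [-2, 39, 10, 19, 12, 5]
Insert 10: shifted 1 elements -> [-2, 10, 39, 19, 12, 5]
Insert 19: shifted 1 elements -> [-2, 10, 19, 39, 12, 5]
Insert 12: shifted 2 elements -> [-2, 10, 12, 19, 39, 5]
Insert 5: shifted 4 elements -> [-2, 5, 10, 12, 19, 39]


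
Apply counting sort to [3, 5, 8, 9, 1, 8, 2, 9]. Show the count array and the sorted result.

Count array: [0, 1, 1, 1, 0, 1, 0, 0, 2, 2]
(count[i] = number of elements equal to i)
Cumulative count: [0, 1, 2, 3, 3, 4, 4, 4, 6, 8]
Sorted: [1, 2, 3, 5, 8, 8, 9, 9]


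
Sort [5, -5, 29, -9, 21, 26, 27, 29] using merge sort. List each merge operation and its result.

Divide and conquer:
  Merge [5] + [-5] -> [-5, 5]
  Merge [29] + [-9] -> [-9, 29]
  Merge [-5, 5] + [-9, 29] -> [-9, -5, 5, 29]
  Merge [21] + [26] -> [21, 26]
  Merge [27] + [29] -> [27, 29]
  Merge [21, 26] + [27, 29] -> [21, 26, 27, 29]
  Merge [-9, -5, 5, 29] + [21, 26, 27, 29] -> [-9, -5, 5, 21, 26, 27, 29, 29]


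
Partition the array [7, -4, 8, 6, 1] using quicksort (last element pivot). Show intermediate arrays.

Partition 1: pivot=1 at index 1 -> [-4, 1, 8, 6, 7]
Partition 2: pivot=7 at index 3 -> [-4, 1, 6, 7, 8]


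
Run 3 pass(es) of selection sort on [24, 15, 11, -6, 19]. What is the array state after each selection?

Pass 1: Select minimum -6 at index 3, swap -> [-6, 15, 11, 24, 19]
Pass 2: Select minimum 11 at index 2, swap -> [-6, 11, 15, 24, 19]
Pass 3: Select minimum 15 at index 2, swap -> [-6, 11, 15, 24, 19]


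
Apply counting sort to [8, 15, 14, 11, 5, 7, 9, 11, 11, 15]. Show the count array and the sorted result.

Count array: [0, 0, 0, 0, 0, 1, 0, 1, 1, 1, 0, 3, 0, 0, 1, 2]
(count[i] = number of elements equal to i)
Cumulative count: [0, 0, 0, 0, 0, 1, 1, 2, 3, 4, 4, 7, 7, 7, 8, 10]
Sorted: [5, 7, 8, 9, 11, 11, 11, 14, 15, 15]


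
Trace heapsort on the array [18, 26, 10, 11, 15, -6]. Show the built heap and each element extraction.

Build heap: [26, 18, 10, 11, 15, -6]
Extract 26: [18, 15, 10, 11, -6, 26]
Extract 18: [15, 11, 10, -6, 18, 26]
Extract 15: [11, -6, 10, 15, 18, 26]
Extract 11: [10, -6, 11, 15, 18, 26]
Extract 10: [-6, 10, 11, 15, 18, 26]


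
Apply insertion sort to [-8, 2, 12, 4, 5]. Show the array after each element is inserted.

First element -8 is already 'sorted'
Insert 2: shifted 0 elements -> [-8, 2, 12, 4, 5]
Insert 12: shifted 0 elements -> [-8, 2, 12, 4, 5]
Insert 4: shifted 1 elements -> [-8, 2, 4, 12, 5]
Insert 5: shifted 1 elements -> [-8, 2, 4, 5, 12]


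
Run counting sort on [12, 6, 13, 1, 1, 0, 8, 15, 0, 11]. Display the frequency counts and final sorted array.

Count array: [2, 2, 0, 0, 0, 0, 1, 0, 1, 0, 0, 1, 1, 1, 0, 1]
(count[i] = number of elements equal to i)
Cumulative count: [2, 4, 4, 4, 4, 4, 5, 5, 6, 6, 6, 7, 8, 9, 9, 10]
Sorted: [0, 0, 1, 1, 6, 8, 11, 12, 13, 15]


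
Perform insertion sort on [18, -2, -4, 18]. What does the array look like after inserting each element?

First element 18 is already 'sorted'
Insert -2: shifted 1 elements -> [-2, 18, -4, 18]
Insert -4: shifted 2 elements -> [-4, -2, 18, 18]
Insert 18: shifted 0 elements -> [-4, -2, 18, 18]


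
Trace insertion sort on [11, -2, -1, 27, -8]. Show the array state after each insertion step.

First element 11 is already 'sorted'
Insert -2: shifted 1 elements -> [-2, 11, -1, 27, -8]
Insert -1: shifted 1 elements -> [-2, -1, 11, 27, -8]
Insert 27: shifted 0 elements -> [-2, -1, 11, 27, -8]
Insert -8: shifted 4 elements -> [-8, -2, -1, 11, 27]


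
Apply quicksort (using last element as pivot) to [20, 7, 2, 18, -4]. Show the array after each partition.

Partition 1: pivot=-4 at index 0 -> [-4, 7, 2, 18, 20]
Partition 2: pivot=20 at index 4 -> [-4, 7, 2, 18, 20]
Partition 3: pivot=18 at index 3 -> [-4, 7, 2, 18, 20]
Partition 4: pivot=2 at index 1 -> [-4, 2, 7, 18, 20]


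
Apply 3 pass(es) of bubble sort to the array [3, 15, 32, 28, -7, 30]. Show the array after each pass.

After pass 1: [3, 15, 28, -7, 30, 32] (3 swaps)
After pass 2: [3, 15, -7, 28, 30, 32] (1 swaps)
After pass 3: [3, -7, 15, 28, 30, 32] (1 swaps)
Total swaps: 5


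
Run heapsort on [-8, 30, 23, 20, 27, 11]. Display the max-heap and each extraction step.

Build heap: [30, 27, 23, 20, -8, 11]
Extract 30: [27, 20, 23, 11, -8, 30]
Extract 27: [23, 20, -8, 11, 27, 30]
Extract 23: [20, 11, -8, 23, 27, 30]
Extract 20: [11, -8, 20, 23, 27, 30]
Extract 11: [-8, 11, 20, 23, 27, 30]


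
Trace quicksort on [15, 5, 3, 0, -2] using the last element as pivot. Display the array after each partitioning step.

Partition 1: pivot=-2 at index 0 -> [-2, 5, 3, 0, 15]
Partition 2: pivot=15 at index 4 -> [-2, 5, 3, 0, 15]
Partition 3: pivot=0 at index 1 -> [-2, 0, 3, 5, 15]
Partition 4: pivot=5 at index 3 -> [-2, 0, 3, 5, 15]


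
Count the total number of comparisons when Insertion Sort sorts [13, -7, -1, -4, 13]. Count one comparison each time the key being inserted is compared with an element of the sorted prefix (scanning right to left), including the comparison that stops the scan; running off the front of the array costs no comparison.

Insert -7: 13 > -7 (shift), reached front = 1 comparison(s) -> [-7, 13, -1, -4, 13]
Insert -1: 13 > -1 (shift), -7 <= -1 (stop) = 2 comparison(s) -> [-7, -1, 13, -4, 13]
Insert -4: 13 > -4 (shift), -1 > -4 (shift), -7 <= -4 (stop) = 3 comparison(s) -> [-7, -4, -1, 13, 13]
Insert 13: 13 <= 13 (stop) = 1 comparison(s) -> [-7, -4, -1, 13, 13]
Total comparisons: 1 + 2 + 3 + 1 = 7


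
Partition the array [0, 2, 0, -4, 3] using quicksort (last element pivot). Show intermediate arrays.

Partition 1: pivot=3 at index 4 -> [0, 2, 0, -4, 3]
Partition 2: pivot=-4 at index 0 -> [-4, 2, 0, 0, 3]
Partition 3: pivot=0 at index 2 -> [-4, 0, 0, 2, 3]


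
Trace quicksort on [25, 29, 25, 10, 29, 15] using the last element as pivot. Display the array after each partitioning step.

Partition 1: pivot=15 at index 1 -> [10, 15, 25, 25, 29, 29]
Partition 2: pivot=29 at index 5 -> [10, 15, 25, 25, 29, 29]
Partition 3: pivot=29 at index 4 -> [10, 15, 25, 25, 29, 29]
Partition 4: pivot=25 at index 3 -> [10, 15, 25, 25, 29, 29]


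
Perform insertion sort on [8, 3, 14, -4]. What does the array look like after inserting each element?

First element 8 is already 'sorted'
Insert 3: shifted 1 elements -> [3, 8, 14, -4]
Insert 14: shifted 0 elements -> [3, 8, 14, -4]
Insert -4: shifted 3 elements -> [-4, 3, 8, 14]


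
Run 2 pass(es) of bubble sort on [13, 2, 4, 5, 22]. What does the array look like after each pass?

After pass 1: [2, 4, 5, 13, 22] (3 swaps)
After pass 2: [2, 4, 5, 13, 22] (0 swaps)
Total swaps: 3


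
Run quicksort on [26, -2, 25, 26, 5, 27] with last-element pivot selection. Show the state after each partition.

Partition 1: pivot=27 at index 5 -> [26, -2, 25, 26, 5, 27]
Partition 2: pivot=5 at index 1 -> [-2, 5, 25, 26, 26, 27]
Partition 3: pivot=26 at index 4 -> [-2, 5, 25, 26, 26, 27]
Partition 4: pivot=26 at index 3 -> [-2, 5, 25, 26, 26, 27]


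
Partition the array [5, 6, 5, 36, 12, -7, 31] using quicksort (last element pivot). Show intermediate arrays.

Partition 1: pivot=31 at index 5 -> [5, 6, 5, 12, -7, 31, 36]
Partition 2: pivot=-7 at index 0 -> [-7, 6, 5, 12, 5, 31, 36]
Partition 3: pivot=5 at index 2 -> [-7, 5, 5, 12, 6, 31, 36]
Partition 4: pivot=6 at index 3 -> [-7, 5, 5, 6, 12, 31, 36]


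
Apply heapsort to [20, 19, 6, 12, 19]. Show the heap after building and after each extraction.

Build heap: [20, 19, 6, 12, 19]
Extract 20: [19, 19, 6, 12, 20]
Extract 19: [19, 12, 6, 19, 20]
Extract 19: [12, 6, 19, 19, 20]
Extract 12: [6, 12, 19, 19, 20]


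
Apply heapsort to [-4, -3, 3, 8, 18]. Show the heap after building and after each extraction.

Build heap: [18, 8, 3, -4, -3]
Extract 18: [8, -3, 3, -4, 18]
Extract 8: [3, -3, -4, 8, 18]
Extract 3: [-3, -4, 3, 8, 18]
Extract -3: [-4, -3, 3, 8, 18]


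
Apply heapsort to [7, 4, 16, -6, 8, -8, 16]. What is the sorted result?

Build heap: [16, 8, 16, -6, 4, -8, 7]
Extract 16: [16, 8, 7, -6, 4, -8, 16]
Extract 16: [8, 4, 7, -6, -8, 16, 16]
Extract 8: [7, 4, -8, -6, 8, 16, 16]
Extract 7: [4, -6, -8, 7, 8, 16, 16]
Extract 4: [-6, -8, 4, 7, 8, 16, 16]
Extract -6: [-8, -6, 4, 7, 8, 16, 16]


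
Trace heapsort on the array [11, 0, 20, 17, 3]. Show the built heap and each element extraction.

Build heap: [20, 17, 11, 0, 3]
Extract 20: [17, 3, 11, 0, 20]
Extract 17: [11, 3, 0, 17, 20]
Extract 11: [3, 0, 11, 17, 20]
Extract 3: [0, 3, 11, 17, 20]


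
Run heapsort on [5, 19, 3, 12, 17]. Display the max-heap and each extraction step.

Build heap: [19, 17, 3, 12, 5]
Extract 19: [17, 12, 3, 5, 19]
Extract 17: [12, 5, 3, 17, 19]
Extract 12: [5, 3, 12, 17, 19]
Extract 5: [3, 5, 12, 17, 19]


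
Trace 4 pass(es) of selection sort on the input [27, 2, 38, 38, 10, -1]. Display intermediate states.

Pass 1: Select minimum -1 at index 5, swap -> [-1, 2, 38, 38, 10, 27]
Pass 2: Select minimum 2 at index 1, swap -> [-1, 2, 38, 38, 10, 27]
Pass 3: Select minimum 10 at index 4, swap -> [-1, 2, 10, 38, 38, 27]
Pass 4: Select minimum 27 at index 5, swap -> [-1, 2, 10, 27, 38, 38]


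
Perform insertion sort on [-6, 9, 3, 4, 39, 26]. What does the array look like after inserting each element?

First element -6 is already 'sorted'
Insert 9: shifted 0 elements -> [-6, 9, 3, 4, 39, 26]
Insert 3: shifted 1 elements -> [-6, 3, 9, 4, 39, 26]
Insert 4: shifted 1 elements -> [-6, 3, 4, 9, 39, 26]
Insert 39: shifted 0 elements -> [-6, 3, 4, 9, 39, 26]
Insert 26: shifted 1 elements -> [-6, 3, 4, 9, 26, 39]


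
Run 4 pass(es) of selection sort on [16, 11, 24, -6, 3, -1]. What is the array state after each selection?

Pass 1: Select minimum -6 at index 3, swap -> [-6, 11, 24, 16, 3, -1]
Pass 2: Select minimum -1 at index 5, swap -> [-6, -1, 24, 16, 3, 11]
Pass 3: Select minimum 3 at index 4, swap -> [-6, -1, 3, 16, 24, 11]
Pass 4: Select minimum 11 at index 5, swap -> [-6, -1, 3, 11, 24, 16]


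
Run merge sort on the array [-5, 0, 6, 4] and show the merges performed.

Divide and conquer:
  Merge [-5] + [0] -> [-5, 0]
  Merge [6] + [4] -> [4, 6]
  Merge [-5, 0] + [4, 6] -> [-5, 0, 4, 6]


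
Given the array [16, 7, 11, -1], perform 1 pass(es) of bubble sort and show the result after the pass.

After pass 1: [7, 11, -1, 16] (3 swaps)
Total swaps: 3


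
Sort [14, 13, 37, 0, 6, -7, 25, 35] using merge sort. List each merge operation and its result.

Divide and conquer:
  Merge [14] + [13] -> [13, 14]
  Merge [37] + [0] -> [0, 37]
  Merge [13, 14] + [0, 37] -> [0, 13, 14, 37]
  Merge [6] + [-7] -> [-7, 6]
  Merge [25] + [35] -> [25, 35]
  Merge [-7, 6] + [25, 35] -> [-7, 6, 25, 35]
  Merge [0, 13, 14, 37] + [-7, 6, 25, 35] -> [-7, 0, 6, 13, 14, 25, 35, 37]


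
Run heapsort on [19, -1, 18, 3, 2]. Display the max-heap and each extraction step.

Build heap: [19, 3, 18, -1, 2]
Extract 19: [18, 3, 2, -1, 19]
Extract 18: [3, -1, 2, 18, 19]
Extract 3: [2, -1, 3, 18, 19]
Extract 2: [-1, 2, 3, 18, 19]


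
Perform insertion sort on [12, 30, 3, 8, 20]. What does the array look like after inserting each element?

First element 12 is already 'sorted'
Insert 30: shifted 0 elements -> [12, 30, 3, 8, 20]
Insert 3: shifted 2 elements -> [3, 12, 30, 8, 20]
Insert 8: shifted 2 elements -> [3, 8, 12, 30, 20]
Insert 20: shifted 1 elements -> [3, 8, 12, 20, 30]


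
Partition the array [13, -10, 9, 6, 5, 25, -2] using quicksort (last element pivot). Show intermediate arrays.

Partition 1: pivot=-2 at index 1 -> [-10, -2, 9, 6, 5, 25, 13]
Partition 2: pivot=13 at index 5 -> [-10, -2, 9, 6, 5, 13, 25]
Partition 3: pivot=5 at index 2 -> [-10, -2, 5, 6, 9, 13, 25]
Partition 4: pivot=9 at index 4 -> [-10, -2, 5, 6, 9, 13, 25]


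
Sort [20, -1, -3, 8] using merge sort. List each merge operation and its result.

Divide and conquer:
  Merge [20] + [-1] -> [-1, 20]
  Merge [-3] + [8] -> [-3, 8]
  Merge [-1, 20] + [-3, 8] -> [-3, -1, 8, 20]


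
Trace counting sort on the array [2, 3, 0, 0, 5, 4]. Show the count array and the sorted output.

Count array: [2, 0, 1, 1, 1, 1]
(count[i] = number of elements equal to i)
Cumulative count: [2, 2, 3, 4, 5, 6]
Sorted: [0, 0, 2, 3, 4, 5]


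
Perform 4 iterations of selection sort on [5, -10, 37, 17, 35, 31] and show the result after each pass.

Pass 1: Select minimum -10 at index 1, swap -> [-10, 5, 37, 17, 35, 31]
Pass 2: Select minimum 5 at index 1, swap -> [-10, 5, 37, 17, 35, 31]
Pass 3: Select minimum 17 at index 3, swap -> [-10, 5, 17, 37, 35, 31]
Pass 4: Select minimum 31 at index 5, swap -> [-10, 5, 17, 31, 35, 37]


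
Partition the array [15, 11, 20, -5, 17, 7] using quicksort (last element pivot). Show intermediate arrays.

Partition 1: pivot=7 at index 1 -> [-5, 7, 20, 15, 17, 11]
Partition 2: pivot=11 at index 2 -> [-5, 7, 11, 15, 17, 20]
Partition 3: pivot=20 at index 5 -> [-5, 7, 11, 15, 17, 20]
Partition 4: pivot=17 at index 4 -> [-5, 7, 11, 15, 17, 20]


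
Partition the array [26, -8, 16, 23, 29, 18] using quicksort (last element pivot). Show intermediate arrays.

Partition 1: pivot=18 at index 2 -> [-8, 16, 18, 23, 29, 26]
Partition 2: pivot=16 at index 1 -> [-8, 16, 18, 23, 29, 26]
Partition 3: pivot=26 at index 4 -> [-8, 16, 18, 23, 26, 29]


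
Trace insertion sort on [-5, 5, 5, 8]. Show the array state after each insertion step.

First element -5 is already 'sorted'
Insert 5: shifted 0 elements -> [-5, 5, 5, 8]
Insert 5: shifted 0 elements -> [-5, 5, 5, 8]
Insert 8: shifted 0 elements -> [-5, 5, 5, 8]


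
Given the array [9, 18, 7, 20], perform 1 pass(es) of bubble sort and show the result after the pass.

After pass 1: [9, 7, 18, 20] (1 swaps)
Total swaps: 1


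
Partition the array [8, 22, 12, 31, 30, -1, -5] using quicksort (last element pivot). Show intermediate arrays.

Partition 1: pivot=-5 at index 0 -> [-5, 22, 12, 31, 30, -1, 8]
Partition 2: pivot=8 at index 2 -> [-5, -1, 8, 31, 30, 22, 12]
Partition 3: pivot=12 at index 3 -> [-5, -1, 8, 12, 30, 22, 31]
Partition 4: pivot=31 at index 6 -> [-5, -1, 8, 12, 30, 22, 31]
Partition 5: pivot=22 at index 4 -> [-5, -1, 8, 12, 22, 30, 31]


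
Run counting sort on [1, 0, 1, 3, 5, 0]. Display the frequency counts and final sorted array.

Count array: [2, 2, 0, 1, 0, 1]
(count[i] = number of elements equal to i)
Cumulative count: [2, 4, 4, 5, 5, 6]
Sorted: [0, 0, 1, 1, 3, 5]


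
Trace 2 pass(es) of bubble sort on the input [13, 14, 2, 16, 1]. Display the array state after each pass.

After pass 1: [13, 2, 14, 1, 16] (2 swaps)
After pass 2: [2, 13, 1, 14, 16] (2 swaps)
Total swaps: 4


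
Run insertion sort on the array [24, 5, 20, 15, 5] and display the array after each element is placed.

First element 24 is already 'sorted'
Insert 5: shifted 1 elements -> [5, 24, 20, 15, 5]
Insert 20: shifted 1 elements -> [5, 20, 24, 15, 5]
Insert 15: shifted 2 elements -> [5, 15, 20, 24, 5]
Insert 5: shifted 3 elements -> [5, 5, 15, 20, 24]


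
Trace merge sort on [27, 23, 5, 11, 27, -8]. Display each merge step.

Divide and conquer:
  Merge [23] + [5] -> [5, 23]
  Merge [27] + [5, 23] -> [5, 23, 27]
  Merge [27] + [-8] -> [-8, 27]
  Merge [11] + [-8, 27] -> [-8, 11, 27]
  Merge [5, 23, 27] + [-8, 11, 27] -> [-8, 5, 11, 23, 27, 27]


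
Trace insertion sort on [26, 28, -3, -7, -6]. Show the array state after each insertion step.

First element 26 is already 'sorted'
Insert 28: shifted 0 elements -> [26, 28, -3, -7, -6]
Insert -3: shifted 2 elements -> [-3, 26, 28, -7, -6]
Insert -7: shifted 3 elements -> [-7, -3, 26, 28, -6]
Insert -6: shifted 3 elements -> [-7, -6, -3, 26, 28]


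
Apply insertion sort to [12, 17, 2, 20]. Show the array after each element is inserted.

First element 12 is already 'sorted'
Insert 17: shifted 0 elements -> [12, 17, 2, 20]
Insert 2: shifted 2 elements -> [2, 12, 17, 20]
Insert 20: shifted 0 elements -> [2, 12, 17, 20]
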